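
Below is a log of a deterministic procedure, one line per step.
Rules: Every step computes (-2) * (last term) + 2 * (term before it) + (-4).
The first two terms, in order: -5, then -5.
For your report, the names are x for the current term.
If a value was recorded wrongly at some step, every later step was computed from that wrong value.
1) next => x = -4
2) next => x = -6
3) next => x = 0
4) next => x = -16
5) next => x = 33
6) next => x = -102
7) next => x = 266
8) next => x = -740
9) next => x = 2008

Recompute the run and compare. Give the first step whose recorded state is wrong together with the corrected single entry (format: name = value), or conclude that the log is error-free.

step 5, x = 28

Recomputing the run from the initial state:
step 1: x = -4
step 2: x = -6
step 3: x = 0
step 4: x = -16
step 5: x = 28
step 6: x = -92
step 7: x = 236
step 8: x = -660
step 9: x = 1788
The first disagreement with the log is at step 5, where the value should be x = 28.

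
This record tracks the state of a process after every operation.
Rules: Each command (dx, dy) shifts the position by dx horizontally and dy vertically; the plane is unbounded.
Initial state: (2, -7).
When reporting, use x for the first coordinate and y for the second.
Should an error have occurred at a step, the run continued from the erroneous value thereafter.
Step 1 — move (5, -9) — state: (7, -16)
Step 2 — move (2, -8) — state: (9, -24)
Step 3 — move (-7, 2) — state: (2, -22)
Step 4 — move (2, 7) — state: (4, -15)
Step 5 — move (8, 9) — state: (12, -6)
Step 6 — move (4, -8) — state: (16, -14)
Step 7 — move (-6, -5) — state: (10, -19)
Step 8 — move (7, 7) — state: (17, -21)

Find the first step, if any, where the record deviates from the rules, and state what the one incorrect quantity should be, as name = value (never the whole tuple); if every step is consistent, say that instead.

Recomputing the run from the initial state:
step 1: x = 7, y = -16
step 2: x = 9, y = -24
step 3: x = 2, y = -22
step 4: x = 4, y = -15
step 5: x = 12, y = -6
step 6: x = 16, y = -14
step 7: x = 10, y = -19
step 8: x = 17, y = -12
The first disagreement with the record is at step 8, where the value should be y = -12.

step 8, y = -12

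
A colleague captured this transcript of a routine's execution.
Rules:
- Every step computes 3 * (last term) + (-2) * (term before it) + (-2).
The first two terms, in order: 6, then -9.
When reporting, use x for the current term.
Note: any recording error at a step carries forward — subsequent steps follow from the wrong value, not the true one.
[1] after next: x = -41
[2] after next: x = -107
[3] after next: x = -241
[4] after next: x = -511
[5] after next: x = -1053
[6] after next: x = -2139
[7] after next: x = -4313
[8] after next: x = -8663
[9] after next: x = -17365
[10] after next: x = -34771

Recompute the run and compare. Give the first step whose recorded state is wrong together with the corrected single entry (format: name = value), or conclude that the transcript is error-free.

Step 1: x = 3*(-9) + (-2)*(6) + (-2) = -41 — checks out.
Step 2: x = 3*(-41) + (-2)*(-9) + (-2) = -107 — verified.
Step 3: x = 3*(-107) + (-2)*(-41) + (-2) = -241 — matches.
Step 4: x = 3*(-241) + (-2)*(-107) + (-2) = -511 — exactly as logged.
Step 5: x = 3*(-511) + (-2)*(-241) + (-2) = -1053 — no discrepancy.
Step 6: x = 3*(-1053) + (-2)*(-511) + (-2) = -2139 — confirmed correct.
Step 7: x = 3*(-2139) + (-2)*(-1053) + (-2) = -4313 — no discrepancy.
Step 8: x = 3*(-4313) + (-2)*(-2139) + (-2) = -8663 — verified.
Step 9: x = 3*(-8663) + (-2)*(-4313) + (-2) = -17365 — no discrepancy.
Step 10: x = 3*(-17365) + (-2)*(-8663) + (-2) = -34771 — checks out.
Each recorded entry agrees with the recomputation.

no error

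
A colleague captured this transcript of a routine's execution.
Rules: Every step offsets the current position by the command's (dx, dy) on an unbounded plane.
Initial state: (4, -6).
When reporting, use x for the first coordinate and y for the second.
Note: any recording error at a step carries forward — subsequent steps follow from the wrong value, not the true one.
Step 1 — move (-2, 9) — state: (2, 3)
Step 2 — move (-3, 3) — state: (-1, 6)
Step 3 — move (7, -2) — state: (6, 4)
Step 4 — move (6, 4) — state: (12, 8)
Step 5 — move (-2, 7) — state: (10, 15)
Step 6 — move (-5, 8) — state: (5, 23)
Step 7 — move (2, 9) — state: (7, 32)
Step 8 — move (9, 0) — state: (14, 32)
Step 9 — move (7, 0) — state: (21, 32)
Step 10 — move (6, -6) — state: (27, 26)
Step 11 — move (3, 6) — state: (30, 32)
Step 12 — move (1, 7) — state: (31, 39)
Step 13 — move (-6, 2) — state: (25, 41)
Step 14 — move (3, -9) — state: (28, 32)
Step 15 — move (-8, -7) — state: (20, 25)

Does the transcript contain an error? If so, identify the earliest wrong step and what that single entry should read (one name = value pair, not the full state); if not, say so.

step 8, x = 16

1. x = 4 + (-2) = 2, y = -6 + (9) = 3 (no discrepancy)
2. x = 2 + (-3) = -1, y = 3 + (3) = 6 (matches)
3. x = -1 + (7) = 6, y = 6 + (-2) = 4 (verified)
4. x = 6 + (6) = 12, y = 4 + (4) = 8 (consistent with the transcript)
5. x = 12 + (-2) = 10, y = 8 + (7) = 15 (same as recorded)
6. x = 10 + (-5) = 5, y = 15 + (8) = 23 (same as recorded)
7. x = 5 + (2) = 7, y = 23 + (9) = 32 (agrees with the transcript)
8. x = 7 + (9) = 16, y = 32 + (0) = 32 (the transcript disagrees here)
First deviation found at step 8; the corrected entry is x = 16.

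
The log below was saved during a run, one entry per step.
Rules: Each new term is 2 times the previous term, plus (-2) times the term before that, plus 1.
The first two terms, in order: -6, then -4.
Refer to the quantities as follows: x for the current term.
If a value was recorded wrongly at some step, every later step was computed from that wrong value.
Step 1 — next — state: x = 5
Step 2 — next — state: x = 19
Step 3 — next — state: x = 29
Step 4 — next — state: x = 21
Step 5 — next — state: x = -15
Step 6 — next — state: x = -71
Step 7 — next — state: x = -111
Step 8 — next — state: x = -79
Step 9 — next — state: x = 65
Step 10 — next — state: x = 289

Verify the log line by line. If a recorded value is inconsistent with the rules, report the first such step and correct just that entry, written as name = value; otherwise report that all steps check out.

Step 1: x = 2*(-4) + (-2)*(-6) + (1) = 5 — exactly as logged.
Step 2: x = 2*(5) + (-2)*(-4) + (1) = 19 — consistent with the log.
Step 3: x = 2*(19) + (-2)*(5) + (1) = 29 — exactly as logged.
Step 4: x = 2*(29) + (-2)*(19) + (1) = 21 — same as recorded.
Step 5: x = 2*(21) + (-2)*(29) + (1) = -15 — verified.
Step 6: x = 2*(-15) + (-2)*(21) + (1) = -71 — agrees with the log.
Step 7: x = 2*(-71) + (-2)*(-15) + (1) = -111 — in agreement.
Step 8: x = 2*(-111) + (-2)*(-71) + (1) = -79 — consistent with the log.
Step 9: x = 2*(-79) + (-2)*(-111) + (1) = 65 — matches.
Step 10: x = 2*(65) + (-2)*(-79) + (1) = 289 — in agreement.
Nothing is out of place; the run is error-free.

no error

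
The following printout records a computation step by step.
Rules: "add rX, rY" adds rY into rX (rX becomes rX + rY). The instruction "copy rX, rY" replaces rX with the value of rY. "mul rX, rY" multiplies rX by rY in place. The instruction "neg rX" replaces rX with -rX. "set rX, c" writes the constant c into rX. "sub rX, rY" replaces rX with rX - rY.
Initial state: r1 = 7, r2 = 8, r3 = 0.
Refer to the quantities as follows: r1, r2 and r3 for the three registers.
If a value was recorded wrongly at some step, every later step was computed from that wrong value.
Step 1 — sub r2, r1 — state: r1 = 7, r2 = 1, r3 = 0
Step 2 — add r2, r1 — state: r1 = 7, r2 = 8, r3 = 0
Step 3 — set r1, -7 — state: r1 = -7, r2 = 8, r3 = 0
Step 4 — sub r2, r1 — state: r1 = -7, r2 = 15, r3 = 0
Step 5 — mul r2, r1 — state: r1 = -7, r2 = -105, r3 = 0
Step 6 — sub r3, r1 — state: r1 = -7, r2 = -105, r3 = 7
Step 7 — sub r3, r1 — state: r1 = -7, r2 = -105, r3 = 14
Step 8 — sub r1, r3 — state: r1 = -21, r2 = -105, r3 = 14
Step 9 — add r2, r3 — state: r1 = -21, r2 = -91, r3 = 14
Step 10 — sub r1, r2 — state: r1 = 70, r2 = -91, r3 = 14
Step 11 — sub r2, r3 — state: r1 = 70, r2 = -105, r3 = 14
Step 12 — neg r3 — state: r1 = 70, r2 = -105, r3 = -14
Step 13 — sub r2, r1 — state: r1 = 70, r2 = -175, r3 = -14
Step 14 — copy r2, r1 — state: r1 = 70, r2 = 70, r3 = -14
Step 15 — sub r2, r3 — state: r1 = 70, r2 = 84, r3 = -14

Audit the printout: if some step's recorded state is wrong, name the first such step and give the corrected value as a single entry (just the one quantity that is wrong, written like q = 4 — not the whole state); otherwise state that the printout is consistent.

no error

Recomputing the run from the initial state:
step 1: r1 = 7, r2 = 1, r3 = 0
step 2: r1 = 7, r2 = 8, r3 = 0
step 3: r1 = -7, r2 = 8, r3 = 0
step 4: r1 = -7, r2 = 15, r3 = 0
step 5: r1 = -7, r2 = -105, r3 = 0
step 6: r1 = -7, r2 = -105, r3 = 7
step 7: r1 = -7, r2 = -105, r3 = 14
step 8: r1 = -21, r2 = -105, r3 = 14
step 9: r1 = -21, r2 = -91, r3 = 14
step 10: r1 = 70, r2 = -91, r3 = 14
step 11: r1 = 70, r2 = -105, r3 = 14
step 12: r1 = 70, r2 = -105, r3 = -14
step 13: r1 = 70, r2 = -175, r3 = -14
step 14: r1 = 70, r2 = 70, r3 = -14
step 15: r1 = 70, r2 = 84, r3 = -14
This matches the printout at every step.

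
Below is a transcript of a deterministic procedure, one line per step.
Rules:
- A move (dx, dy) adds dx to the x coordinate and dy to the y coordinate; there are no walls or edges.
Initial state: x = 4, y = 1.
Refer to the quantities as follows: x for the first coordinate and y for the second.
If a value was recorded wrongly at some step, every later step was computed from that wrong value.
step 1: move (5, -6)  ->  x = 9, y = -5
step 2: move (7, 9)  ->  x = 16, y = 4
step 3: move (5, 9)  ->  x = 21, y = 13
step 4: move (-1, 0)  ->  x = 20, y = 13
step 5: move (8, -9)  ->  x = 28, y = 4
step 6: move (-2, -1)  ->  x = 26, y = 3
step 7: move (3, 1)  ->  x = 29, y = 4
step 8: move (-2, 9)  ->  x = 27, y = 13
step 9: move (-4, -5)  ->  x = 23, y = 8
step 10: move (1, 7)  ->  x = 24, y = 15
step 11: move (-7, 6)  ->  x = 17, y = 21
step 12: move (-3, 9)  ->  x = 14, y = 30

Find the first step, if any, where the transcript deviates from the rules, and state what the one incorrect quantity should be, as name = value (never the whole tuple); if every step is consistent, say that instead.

step 1: x = 4 + (5) = 9, y = 1 + (-6) = -5 -> matches
step 2: x = 9 + (7) = 16, y = -5 + (9) = 4 -> consistent with the transcript
step 3: x = 16 + (5) = 21, y = 4 + (9) = 13 -> checks out
step 4: x = 21 + (-1) = 20, y = 13 + (0) = 13 -> verified
step 5: x = 20 + (8) = 28, y = 13 + (-9) = 4 -> confirmed correct
step 6: x = 28 + (-2) = 26, y = 4 + (-1) = 3 -> checks out
step 7: x = 26 + (3) = 29, y = 3 + (1) = 4 -> verified
step 8: x = 29 + (-2) = 27, y = 4 + (9) = 13 -> matches
step 9: x = 27 + (-4) = 23, y = 13 + (-5) = 8 -> consistent with the transcript
step 10: x = 23 + (1) = 24, y = 8 + (7) = 15 -> consistent with the transcript
step 11: x = 24 + (-7) = 17, y = 15 + (6) = 21 -> same as recorded
step 12: x = 17 + (-3) = 14, y = 21 + (9) = 30 -> verified
Nothing is out of place; the run is error-free.

no error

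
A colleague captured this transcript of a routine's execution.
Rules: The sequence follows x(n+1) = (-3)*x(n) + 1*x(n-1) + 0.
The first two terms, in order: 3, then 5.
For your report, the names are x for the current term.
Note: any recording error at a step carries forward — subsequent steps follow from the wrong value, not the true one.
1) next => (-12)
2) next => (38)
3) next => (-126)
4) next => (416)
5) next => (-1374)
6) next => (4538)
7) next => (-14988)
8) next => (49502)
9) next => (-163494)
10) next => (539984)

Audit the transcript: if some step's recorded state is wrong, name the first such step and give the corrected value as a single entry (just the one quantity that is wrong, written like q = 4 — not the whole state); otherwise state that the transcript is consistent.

1. x = -3*(5) + (1)*(3) + (0) = -12 (confirmed correct)
2. x = -3*(-12) + (1)*(5) + (0) = 41 (the entry is off here)
The earliest wrong entry is at step 2: it should read x = 41.

step 2, x = 41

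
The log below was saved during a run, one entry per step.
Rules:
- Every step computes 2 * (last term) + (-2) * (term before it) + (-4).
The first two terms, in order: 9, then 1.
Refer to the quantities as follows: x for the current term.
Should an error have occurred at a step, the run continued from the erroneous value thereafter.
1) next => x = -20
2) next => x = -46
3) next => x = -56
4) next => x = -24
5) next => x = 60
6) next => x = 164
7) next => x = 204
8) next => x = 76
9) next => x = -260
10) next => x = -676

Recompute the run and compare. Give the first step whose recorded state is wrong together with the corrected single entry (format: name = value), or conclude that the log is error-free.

no error

Recomputing the run from the initial state:
step 1: x = -20
step 2: x = -46
step 3: x = -56
step 4: x = -24
step 5: x = 60
step 6: x = 164
step 7: x = 204
step 8: x = 76
step 9: x = -260
step 10: x = -676
This matches the log at every step.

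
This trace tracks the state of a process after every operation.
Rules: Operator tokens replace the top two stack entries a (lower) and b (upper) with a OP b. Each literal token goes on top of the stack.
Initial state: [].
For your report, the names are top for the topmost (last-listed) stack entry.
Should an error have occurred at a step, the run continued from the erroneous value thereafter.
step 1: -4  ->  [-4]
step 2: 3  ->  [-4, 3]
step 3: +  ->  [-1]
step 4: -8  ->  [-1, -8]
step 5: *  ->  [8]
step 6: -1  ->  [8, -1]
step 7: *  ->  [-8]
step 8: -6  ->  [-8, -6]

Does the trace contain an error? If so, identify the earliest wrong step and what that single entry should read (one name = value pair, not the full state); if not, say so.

no error

Recomputing the run from the initial state:
step 1: [-4]
step 2: [-4, 3]
step 3: [-1]
step 4: [-1, -8]
step 5: [8]
step 6: [8, -1]
step 7: [-8]
step 8: [-8, -6]
This matches the trace at every step.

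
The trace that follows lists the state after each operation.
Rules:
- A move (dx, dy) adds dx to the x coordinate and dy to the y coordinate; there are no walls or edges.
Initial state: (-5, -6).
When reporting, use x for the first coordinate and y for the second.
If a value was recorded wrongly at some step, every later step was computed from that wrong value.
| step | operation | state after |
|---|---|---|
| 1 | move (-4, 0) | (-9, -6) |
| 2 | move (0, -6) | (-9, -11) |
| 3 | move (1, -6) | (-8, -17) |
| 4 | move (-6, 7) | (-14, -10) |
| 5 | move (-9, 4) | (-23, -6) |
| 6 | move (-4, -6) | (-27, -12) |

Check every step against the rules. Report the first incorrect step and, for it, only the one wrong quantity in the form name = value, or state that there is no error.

Recomputing the run from the initial state:
step 1: x = -9, y = -6
step 2: x = -9, y = -12
step 3: x = -8, y = -18
step 4: x = -14, y = -11
step 5: x = -23, y = -7
step 6: x = -27, y = -13
The first disagreement with the trace is at step 2, where the value should be y = -12.

step 2, y = -12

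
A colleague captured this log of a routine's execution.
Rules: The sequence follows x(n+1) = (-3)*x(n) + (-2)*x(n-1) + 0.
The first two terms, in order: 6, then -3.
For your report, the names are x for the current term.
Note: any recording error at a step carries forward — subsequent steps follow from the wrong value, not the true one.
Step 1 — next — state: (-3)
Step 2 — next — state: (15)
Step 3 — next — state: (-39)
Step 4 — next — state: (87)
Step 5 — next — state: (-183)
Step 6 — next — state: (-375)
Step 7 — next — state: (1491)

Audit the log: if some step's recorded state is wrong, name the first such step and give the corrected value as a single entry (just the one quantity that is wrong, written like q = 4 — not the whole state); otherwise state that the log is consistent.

step 6, x = 375

1. x = -3*(-3) + (-2)*(6) + (0) = -3 (same as recorded)
2. x = -3*(-3) + (-2)*(-3) + (0) = 15 (agrees with the log)
3. x = -3*(15) + (-2)*(-3) + (0) = -39 (in agreement)
4. x = -3*(-39) + (-2)*(15) + (0) = 87 (same as recorded)
5. x = -3*(87) + (-2)*(-39) + (0) = -183 (agrees with the log)
6. x = -3*(-183) + (-2)*(87) + (0) = 375 (this is not what the log shows)
Conclusion: step 6 carries the first error; the entry should be x = 375.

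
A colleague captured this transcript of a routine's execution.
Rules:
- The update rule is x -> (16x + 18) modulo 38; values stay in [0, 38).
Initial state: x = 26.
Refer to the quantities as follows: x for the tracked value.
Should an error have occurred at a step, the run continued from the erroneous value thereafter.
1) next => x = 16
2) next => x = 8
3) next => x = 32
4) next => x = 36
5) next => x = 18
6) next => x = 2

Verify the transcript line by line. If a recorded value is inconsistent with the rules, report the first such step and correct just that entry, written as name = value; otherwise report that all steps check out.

step 5, x = 24

Recomputing the run from the initial state:
step 1: x = 16
step 2: x = 8
step 3: x = 32
step 4: x = 36
step 5: x = 24
step 6: x = 22
The first disagreement with the transcript is at step 5, where the value should be x = 24.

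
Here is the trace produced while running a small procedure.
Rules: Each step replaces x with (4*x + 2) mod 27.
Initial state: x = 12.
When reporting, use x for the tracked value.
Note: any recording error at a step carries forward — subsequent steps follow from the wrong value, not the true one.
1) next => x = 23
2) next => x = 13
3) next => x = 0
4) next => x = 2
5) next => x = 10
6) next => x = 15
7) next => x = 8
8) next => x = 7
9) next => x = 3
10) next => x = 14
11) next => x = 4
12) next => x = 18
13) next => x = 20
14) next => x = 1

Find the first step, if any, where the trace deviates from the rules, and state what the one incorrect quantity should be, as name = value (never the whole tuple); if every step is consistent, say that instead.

Recomputing the run from the initial state:
step 1: x = 23
step 2: x = 13
step 3: x = 0
step 4: x = 2
step 5: x = 10
step 6: x = 15
step 7: x = 8
step 8: x = 7
step 9: x = 3
step 10: x = 14
step 11: x = 4
step 12: x = 18
step 13: x = 20
step 14: x = 1
This matches the trace at every step.

no error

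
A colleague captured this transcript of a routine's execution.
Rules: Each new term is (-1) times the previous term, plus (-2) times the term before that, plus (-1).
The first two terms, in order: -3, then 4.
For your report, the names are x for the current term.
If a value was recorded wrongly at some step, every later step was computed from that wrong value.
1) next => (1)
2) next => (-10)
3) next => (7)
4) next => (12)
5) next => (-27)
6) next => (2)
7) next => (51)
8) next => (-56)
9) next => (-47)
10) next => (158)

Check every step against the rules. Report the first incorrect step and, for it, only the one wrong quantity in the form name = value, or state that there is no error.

Recomputing the run from the initial state:
step 1: x = 1
step 2: x = -10
step 3: x = 7
step 4: x = 12
step 5: x = -27
step 6: x = 2
step 7: x = 51
step 8: x = -56
step 9: x = -47
step 10: x = 158
This matches the transcript at every step.

no error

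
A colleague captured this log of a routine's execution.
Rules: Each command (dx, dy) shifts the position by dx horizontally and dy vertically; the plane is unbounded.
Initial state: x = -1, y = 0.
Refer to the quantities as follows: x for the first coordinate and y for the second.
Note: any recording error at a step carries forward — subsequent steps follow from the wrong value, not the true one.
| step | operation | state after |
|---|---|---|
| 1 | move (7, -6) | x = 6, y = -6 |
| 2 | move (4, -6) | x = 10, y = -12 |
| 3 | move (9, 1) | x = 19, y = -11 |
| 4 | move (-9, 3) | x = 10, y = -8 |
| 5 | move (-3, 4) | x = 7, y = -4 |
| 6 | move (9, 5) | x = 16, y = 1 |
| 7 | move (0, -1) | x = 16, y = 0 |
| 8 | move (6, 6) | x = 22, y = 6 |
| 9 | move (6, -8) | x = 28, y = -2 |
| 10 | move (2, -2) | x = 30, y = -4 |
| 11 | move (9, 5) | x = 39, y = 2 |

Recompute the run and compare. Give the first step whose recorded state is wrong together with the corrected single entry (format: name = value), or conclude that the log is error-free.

step 11, y = 1

Step 1: x = -1 + (7) = 6, y = 0 + (-6) = -6 — in agreement.
Step 2: x = 6 + (4) = 10, y = -6 + (-6) = -12 — no discrepancy.
Step 3: x = 10 + (9) = 19, y = -12 + (1) = -11 — agrees with the log.
Step 4: x = 19 + (-9) = 10, y = -11 + (3) = -8 — same as recorded.
Step 5: x = 10 + (-3) = 7, y = -8 + (4) = -4 — no discrepancy.
Step 6: x = 7 + (9) = 16, y = -4 + (5) = 1 — agrees with the log.
Step 7: x = 16 + (0) = 16, y = 1 + (-1) = 0 — agrees with the log.
Step 8: x = 16 + (6) = 22, y = 0 + (6) = 6 — in agreement.
Step 9: x = 22 + (6) = 28, y = 6 + (-8) = -2 — confirmed correct.
Step 10: x = 28 + (2) = 30, y = -2 + (-2) = -4 — agrees with the log.
Step 11: x = 30 + (9) = 39, y = -4 + (5) = 1 — not what was recorded.
Conclusion: step 11 carries the first error; the entry should be y = 1.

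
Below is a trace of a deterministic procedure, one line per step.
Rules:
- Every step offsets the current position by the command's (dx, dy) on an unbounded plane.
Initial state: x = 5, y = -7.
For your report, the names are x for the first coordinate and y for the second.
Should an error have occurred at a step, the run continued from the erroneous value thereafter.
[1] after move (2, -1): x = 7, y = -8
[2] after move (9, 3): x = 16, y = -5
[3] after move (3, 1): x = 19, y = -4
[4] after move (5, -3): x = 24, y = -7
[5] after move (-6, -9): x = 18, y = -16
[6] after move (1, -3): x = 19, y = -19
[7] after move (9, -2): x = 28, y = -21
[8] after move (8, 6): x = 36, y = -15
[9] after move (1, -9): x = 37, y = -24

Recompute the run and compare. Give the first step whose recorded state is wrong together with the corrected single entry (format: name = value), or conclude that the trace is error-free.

1. x = 5 + (2) = 7, y = -7 + (-1) = -8 (exactly as logged)
2. x = 7 + (9) = 16, y = -8 + (3) = -5 (consistent with the trace)
3. x = 16 + (3) = 19, y = -5 + (1) = -4 (same as recorded)
4. x = 19 + (5) = 24, y = -4 + (-3) = -7 (consistent with the trace)
5. x = 24 + (-6) = 18, y = -7 + (-9) = -16 (no discrepancy)
6. x = 18 + (1) = 19, y = -16 + (-3) = -19 (no discrepancy)
7. x = 19 + (9) = 28, y = -19 + (-2) = -21 (checks out)
8. x = 28 + (8) = 36, y = -21 + (6) = -15 (matches)
9. x = 36 + (1) = 37, y = -15 + (-9) = -24 (same as recorded)
All steps check out; nothing to correct.

no error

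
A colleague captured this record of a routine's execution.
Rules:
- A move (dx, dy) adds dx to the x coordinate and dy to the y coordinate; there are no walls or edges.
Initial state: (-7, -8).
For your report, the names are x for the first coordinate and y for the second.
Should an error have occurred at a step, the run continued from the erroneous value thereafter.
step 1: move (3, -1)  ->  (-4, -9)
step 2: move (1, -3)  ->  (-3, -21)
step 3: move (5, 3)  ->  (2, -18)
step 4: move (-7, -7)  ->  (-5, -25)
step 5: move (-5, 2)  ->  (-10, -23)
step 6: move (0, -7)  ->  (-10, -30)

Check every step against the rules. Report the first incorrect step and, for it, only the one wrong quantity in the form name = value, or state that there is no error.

Recomputing the run from the initial state:
step 1: x = -4, y = -9
step 2: x = -3, y = -12
step 3: x = 2, y = -9
step 4: x = -5, y = -16
step 5: x = -10, y = -14
step 6: x = -10, y = -21
The first disagreement with the record is at step 2, where the value should be y = -12.

step 2, y = -12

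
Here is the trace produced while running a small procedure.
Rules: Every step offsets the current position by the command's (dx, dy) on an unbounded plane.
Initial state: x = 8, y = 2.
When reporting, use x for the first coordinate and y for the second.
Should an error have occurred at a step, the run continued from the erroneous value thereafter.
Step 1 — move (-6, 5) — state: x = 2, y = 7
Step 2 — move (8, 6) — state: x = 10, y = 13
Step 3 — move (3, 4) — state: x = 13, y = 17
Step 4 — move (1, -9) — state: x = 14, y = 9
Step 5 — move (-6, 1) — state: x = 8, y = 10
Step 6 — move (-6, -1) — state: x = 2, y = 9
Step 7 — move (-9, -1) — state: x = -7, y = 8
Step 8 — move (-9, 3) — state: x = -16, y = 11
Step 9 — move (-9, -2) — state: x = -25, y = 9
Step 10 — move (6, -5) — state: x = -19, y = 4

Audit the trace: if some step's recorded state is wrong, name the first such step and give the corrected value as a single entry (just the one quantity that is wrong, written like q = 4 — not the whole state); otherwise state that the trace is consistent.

Recomputing the run from the initial state:
step 1: x = 2, y = 7
step 2: x = 10, y = 13
step 3: x = 13, y = 17
step 4: x = 14, y = 8
step 5: x = 8, y = 9
step 6: x = 2, y = 8
step 7: x = -7, y = 7
step 8: x = -16, y = 10
step 9: x = -25, y = 8
step 10: x = -19, y = 3
The first disagreement with the trace is at step 4, where the value should be y = 8.

step 4, y = 8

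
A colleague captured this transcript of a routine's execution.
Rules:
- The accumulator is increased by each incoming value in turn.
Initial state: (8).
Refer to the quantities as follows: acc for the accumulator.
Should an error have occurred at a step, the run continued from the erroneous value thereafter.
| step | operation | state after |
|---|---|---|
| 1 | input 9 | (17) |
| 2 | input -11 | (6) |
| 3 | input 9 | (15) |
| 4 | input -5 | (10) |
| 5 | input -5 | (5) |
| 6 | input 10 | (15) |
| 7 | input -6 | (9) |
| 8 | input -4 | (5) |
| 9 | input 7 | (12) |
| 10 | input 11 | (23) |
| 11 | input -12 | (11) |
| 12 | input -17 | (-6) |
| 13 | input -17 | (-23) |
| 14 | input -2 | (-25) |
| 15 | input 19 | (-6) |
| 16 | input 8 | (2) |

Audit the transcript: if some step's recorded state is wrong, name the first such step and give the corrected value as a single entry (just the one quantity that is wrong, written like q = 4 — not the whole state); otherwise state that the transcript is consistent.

Step 1: acc = 8 + 9 = 17 — verified.
Step 2: acc = 17 + -11 = 6 — in agreement.
Step 3: acc = 6 + 9 = 15 — no discrepancy.
Step 4: acc = 15 + -5 = 10 — no discrepancy.
Step 5: acc = 10 + -5 = 5 — no discrepancy.
Step 6: acc = 5 + 10 = 15 — confirmed correct.
Step 7: acc = 15 + -6 = 9 — checks out.
Step 8: acc = 9 + -4 = 5 — matches.
Step 9: acc = 5 + 7 = 12 — confirmed correct.
Step 10: acc = 12 + 11 = 23 — exactly as logged.
Step 11: acc = 23 + -12 = 11 — confirmed correct.
Step 12: acc = 11 + -17 = -6 — verified.
Step 13: acc = -6 + -17 = -23 — checks out.
Step 14: acc = -23 + -2 = -25 — in agreement.
Step 15: acc = -25 + 19 = -6 — exactly as logged.
Step 16: acc = -6 + 8 = 2 — same as recorded.
Every step is consistent.

no error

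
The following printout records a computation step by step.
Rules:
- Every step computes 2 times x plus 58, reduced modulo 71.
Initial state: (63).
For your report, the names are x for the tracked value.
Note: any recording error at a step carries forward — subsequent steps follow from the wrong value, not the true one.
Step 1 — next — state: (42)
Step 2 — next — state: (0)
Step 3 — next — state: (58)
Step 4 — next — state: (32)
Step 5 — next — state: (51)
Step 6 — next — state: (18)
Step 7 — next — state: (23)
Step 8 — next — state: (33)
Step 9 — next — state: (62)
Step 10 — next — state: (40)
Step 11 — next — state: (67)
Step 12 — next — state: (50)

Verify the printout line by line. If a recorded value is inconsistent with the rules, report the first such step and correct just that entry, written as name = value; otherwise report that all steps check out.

step 9, x = 53

Step 1: x = (2*63 + 58) mod 71 = 42 — agrees with the printout.
Step 2: x = (2*42 + 58) mod 71 = 0 — same as recorded.
Step 3: x = (2*0 + 58) mod 71 = 58 — agrees with the printout.
Step 4: x = (2*58 + 58) mod 71 = 32 — in agreement.
Step 5: x = (2*32 + 58) mod 71 = 51 — matches.
Step 6: x = (2*51 + 58) mod 71 = 18 — no discrepancy.
Step 7: x = (2*18 + 58) mod 71 = 23 — agrees with the printout.
Step 8: x = (2*23 + 58) mod 71 = 33 — consistent with the printout.
Step 9: x = (2*33 + 58) mod 71 = 53 — the recorded entry deviates here.
First incorrect step: 9; the correct value is x = 53.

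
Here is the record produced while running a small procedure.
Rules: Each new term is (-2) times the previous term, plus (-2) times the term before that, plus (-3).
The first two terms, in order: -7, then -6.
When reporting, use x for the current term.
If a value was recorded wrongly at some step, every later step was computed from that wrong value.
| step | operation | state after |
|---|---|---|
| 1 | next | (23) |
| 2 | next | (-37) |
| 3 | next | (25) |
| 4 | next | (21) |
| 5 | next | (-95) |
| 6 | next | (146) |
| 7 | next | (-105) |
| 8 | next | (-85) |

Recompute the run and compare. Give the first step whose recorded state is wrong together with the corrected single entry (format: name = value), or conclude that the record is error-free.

step 6, x = 145

Recomputing the run from the initial state:
step 1: x = 23
step 2: x = -37
step 3: x = 25
step 4: x = 21
step 5: x = -95
step 6: x = 145
step 7: x = -103
step 8: x = -87
The first disagreement with the record is at step 6, where the value should be x = 145.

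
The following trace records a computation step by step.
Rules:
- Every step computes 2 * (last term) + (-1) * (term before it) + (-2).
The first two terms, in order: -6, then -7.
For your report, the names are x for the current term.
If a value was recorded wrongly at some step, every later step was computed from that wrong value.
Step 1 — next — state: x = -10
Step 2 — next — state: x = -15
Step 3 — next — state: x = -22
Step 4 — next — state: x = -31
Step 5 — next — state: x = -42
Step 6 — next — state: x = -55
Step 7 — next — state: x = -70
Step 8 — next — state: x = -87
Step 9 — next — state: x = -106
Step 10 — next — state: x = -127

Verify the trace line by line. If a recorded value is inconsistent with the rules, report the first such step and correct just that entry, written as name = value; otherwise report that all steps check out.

no error

Recomputing the run from the initial state:
step 1: x = -10
step 2: x = -15
step 3: x = -22
step 4: x = -31
step 5: x = -42
step 6: x = -55
step 7: x = -70
step 8: x = -87
step 9: x = -106
step 10: x = -127
This matches the trace at every step.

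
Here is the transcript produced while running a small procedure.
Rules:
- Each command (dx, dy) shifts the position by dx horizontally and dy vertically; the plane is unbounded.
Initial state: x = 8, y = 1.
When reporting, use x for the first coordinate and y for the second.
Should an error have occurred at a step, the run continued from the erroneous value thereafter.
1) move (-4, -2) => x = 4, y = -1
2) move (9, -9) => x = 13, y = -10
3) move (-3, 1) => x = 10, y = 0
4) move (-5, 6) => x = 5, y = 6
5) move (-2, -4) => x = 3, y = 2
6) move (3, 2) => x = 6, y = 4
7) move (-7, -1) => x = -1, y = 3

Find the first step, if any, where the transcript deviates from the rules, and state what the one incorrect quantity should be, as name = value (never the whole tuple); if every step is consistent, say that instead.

Step 1: x = 8 + (-4) = 4, y = 1 + (-2) = -1 — verified.
Step 2: x = 4 + (9) = 13, y = -1 + (-9) = -10 — matches.
Step 3: x = 13 + (-3) = 10, y = -10 + (1) = -9 — the recorded entry deviates here.
First deviation found at step 3; the corrected entry is y = -9.

step 3, y = -9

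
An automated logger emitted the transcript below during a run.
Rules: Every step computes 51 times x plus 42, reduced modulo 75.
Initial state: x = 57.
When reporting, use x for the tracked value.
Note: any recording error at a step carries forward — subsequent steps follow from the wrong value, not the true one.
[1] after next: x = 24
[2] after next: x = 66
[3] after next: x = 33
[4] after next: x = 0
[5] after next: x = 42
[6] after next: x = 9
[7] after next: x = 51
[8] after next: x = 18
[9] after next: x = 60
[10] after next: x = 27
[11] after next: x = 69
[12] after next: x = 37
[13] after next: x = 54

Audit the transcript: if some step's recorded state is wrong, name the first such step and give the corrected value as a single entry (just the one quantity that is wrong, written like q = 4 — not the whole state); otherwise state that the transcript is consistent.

Recomputing the run from the initial state:
step 1: x = 24
step 2: x = 66
step 3: x = 33
step 4: x = 0
step 5: x = 42
step 6: x = 9
step 7: x = 51
step 8: x = 18
step 9: x = 60
step 10: x = 27
step 11: x = 69
step 12: x = 36
step 13: x = 3
The first disagreement with the transcript is at step 12, where the value should be x = 36.

step 12, x = 36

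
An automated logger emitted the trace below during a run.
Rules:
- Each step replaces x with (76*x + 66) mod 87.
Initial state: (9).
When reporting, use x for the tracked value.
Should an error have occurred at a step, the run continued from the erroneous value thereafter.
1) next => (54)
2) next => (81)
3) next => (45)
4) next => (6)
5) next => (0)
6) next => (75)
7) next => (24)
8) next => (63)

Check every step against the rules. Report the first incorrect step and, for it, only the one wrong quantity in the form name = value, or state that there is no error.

Recomputing the run from the initial state:
step 1: x = 54
step 2: x = 81
step 3: x = 45
step 4: x = 6
step 5: x = 0
step 6: x = 66
step 7: x = 36
step 8: x = 18
The first disagreement with the trace is at step 6, where the value should be x = 66.

step 6, x = 66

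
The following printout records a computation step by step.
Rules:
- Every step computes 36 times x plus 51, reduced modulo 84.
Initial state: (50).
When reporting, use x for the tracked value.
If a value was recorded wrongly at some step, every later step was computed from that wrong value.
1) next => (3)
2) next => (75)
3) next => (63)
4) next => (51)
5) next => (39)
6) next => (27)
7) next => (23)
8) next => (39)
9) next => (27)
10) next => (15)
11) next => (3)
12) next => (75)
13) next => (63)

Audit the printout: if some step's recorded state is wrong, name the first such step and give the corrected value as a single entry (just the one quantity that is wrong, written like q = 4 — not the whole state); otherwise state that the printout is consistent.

Recomputing the run from the initial state:
step 1: x = 3
step 2: x = 75
step 3: x = 63
step 4: x = 51
step 5: x = 39
step 6: x = 27
step 7: x = 15
step 8: x = 3
step 9: x = 75
step 10: x = 63
step 11: x = 51
step 12: x = 39
step 13: x = 27
The first disagreement with the printout is at step 7, where the value should be x = 15.

step 7, x = 15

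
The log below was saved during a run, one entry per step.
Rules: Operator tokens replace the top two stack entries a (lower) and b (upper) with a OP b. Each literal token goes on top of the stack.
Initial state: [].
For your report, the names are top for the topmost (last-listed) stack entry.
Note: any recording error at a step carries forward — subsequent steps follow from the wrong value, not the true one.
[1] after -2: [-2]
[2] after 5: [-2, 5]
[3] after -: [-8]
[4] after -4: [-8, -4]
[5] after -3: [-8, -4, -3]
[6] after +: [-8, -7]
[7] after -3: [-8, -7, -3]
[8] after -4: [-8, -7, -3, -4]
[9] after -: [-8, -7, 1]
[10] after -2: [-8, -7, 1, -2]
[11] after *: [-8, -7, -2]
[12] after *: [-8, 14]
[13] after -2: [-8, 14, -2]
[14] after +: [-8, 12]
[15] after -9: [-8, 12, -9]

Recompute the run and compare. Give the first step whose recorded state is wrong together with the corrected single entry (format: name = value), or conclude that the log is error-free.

step 1: push -2: top = -2 -> agrees with the log
step 2: push 5: top = 5 -> no discrepancy
step 3: -2 - 5 = -7 -> the log has a different value
So the first discrepancy is step 3, where the right value is top = -7.

step 3, top = -7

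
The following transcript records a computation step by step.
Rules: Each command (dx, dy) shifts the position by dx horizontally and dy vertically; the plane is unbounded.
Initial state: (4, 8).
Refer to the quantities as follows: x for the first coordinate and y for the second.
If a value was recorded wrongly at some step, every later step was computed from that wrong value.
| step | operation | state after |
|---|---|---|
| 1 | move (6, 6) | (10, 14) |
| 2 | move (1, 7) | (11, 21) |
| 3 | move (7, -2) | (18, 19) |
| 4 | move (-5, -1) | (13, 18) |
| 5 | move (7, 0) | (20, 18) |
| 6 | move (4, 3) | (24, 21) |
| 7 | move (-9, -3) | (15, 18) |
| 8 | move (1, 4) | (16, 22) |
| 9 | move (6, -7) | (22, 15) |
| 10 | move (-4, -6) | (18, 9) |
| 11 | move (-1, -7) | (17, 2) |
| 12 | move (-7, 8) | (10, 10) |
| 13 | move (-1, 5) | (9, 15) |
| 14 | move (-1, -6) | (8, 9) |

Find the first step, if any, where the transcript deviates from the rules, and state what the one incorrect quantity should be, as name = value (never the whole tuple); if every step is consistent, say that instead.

Step 1: x = 4 + (6) = 10, y = 8 + (6) = 14 — in agreement.
Step 2: x = 10 + (1) = 11, y = 14 + (7) = 21 — matches.
Step 3: x = 11 + (7) = 18, y = 21 + (-2) = 19 — agrees with the transcript.
Step 4: x = 18 + (-5) = 13, y = 19 + (-1) = 18 — confirmed correct.
Step 5: x = 13 + (7) = 20, y = 18 + (0) = 18 — same as recorded.
Step 6: x = 20 + (4) = 24, y = 18 + (3) = 21 — same as recorded.
Step 7: x = 24 + (-9) = 15, y = 21 + (-3) = 18 — confirmed correct.
Step 8: x = 15 + (1) = 16, y = 18 + (4) = 22 — consistent with the transcript.
Step 9: x = 16 + (6) = 22, y = 22 + (-7) = 15 — agrees with the transcript.
Step 10: x = 22 + (-4) = 18, y = 15 + (-6) = 9 — confirmed correct.
Step 11: x = 18 + (-1) = 17, y = 9 + (-7) = 2 — agrees with the transcript.
Step 12: x = 17 + (-7) = 10, y = 2 + (8) = 10 — no discrepancy.
Step 13: x = 10 + (-1) = 9, y = 10 + (5) = 15 — verified.
Step 14: x = 9 + (-1) = 8, y = 15 + (-6) = 9 — agrees with the transcript.
The whole run recomputes cleanly — no discrepancies.

no error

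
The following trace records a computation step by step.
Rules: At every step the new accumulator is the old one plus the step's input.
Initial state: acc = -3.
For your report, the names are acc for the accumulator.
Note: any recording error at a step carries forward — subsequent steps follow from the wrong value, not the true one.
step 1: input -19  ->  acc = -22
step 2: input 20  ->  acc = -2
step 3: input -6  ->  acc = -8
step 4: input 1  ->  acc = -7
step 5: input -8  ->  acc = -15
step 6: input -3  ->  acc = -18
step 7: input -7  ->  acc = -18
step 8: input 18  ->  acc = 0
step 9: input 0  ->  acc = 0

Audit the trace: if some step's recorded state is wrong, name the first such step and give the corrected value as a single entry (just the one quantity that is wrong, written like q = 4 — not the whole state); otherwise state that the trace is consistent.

step 7, acc = -25

Recomputing the run from the initial state:
step 1: acc = -22
step 2: acc = -2
step 3: acc = -8
step 4: acc = -7
step 5: acc = -15
step 6: acc = -18
step 7: acc = -25
step 8: acc = -7
step 9: acc = -7
The first disagreement with the trace is at step 7, where the value should be acc = -25.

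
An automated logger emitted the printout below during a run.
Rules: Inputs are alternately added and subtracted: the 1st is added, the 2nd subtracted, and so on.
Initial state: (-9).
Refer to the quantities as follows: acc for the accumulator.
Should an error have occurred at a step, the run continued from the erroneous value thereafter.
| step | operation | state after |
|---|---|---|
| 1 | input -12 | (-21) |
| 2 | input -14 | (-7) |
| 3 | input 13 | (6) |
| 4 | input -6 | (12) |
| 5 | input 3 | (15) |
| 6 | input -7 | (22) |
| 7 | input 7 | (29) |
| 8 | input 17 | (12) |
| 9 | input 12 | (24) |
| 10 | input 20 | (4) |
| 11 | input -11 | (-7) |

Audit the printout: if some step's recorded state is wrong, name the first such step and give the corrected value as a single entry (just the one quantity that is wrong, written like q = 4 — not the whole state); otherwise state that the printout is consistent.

step 1: acc = -9 + -12 = -21 -> exactly as logged
step 2: acc = -21 - -14 = -7 -> exactly as logged
step 3: acc = -7 + 13 = 6 -> matches
step 4: acc = 6 - -6 = 12 -> exactly as logged
step 5: acc = 12 + 3 = 15 -> matches
step 6: acc = 15 - -7 = 22 -> in agreement
step 7: acc = 22 + 7 = 29 -> agrees with the printout
step 8: acc = 29 - 17 = 12 -> matches
step 9: acc = 12 + 12 = 24 -> consistent with the printout
step 10: acc = 24 - 20 = 4 -> verified
step 11: acc = 4 + -11 = -7 -> checks out
The recomputation confirms every line.

no error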